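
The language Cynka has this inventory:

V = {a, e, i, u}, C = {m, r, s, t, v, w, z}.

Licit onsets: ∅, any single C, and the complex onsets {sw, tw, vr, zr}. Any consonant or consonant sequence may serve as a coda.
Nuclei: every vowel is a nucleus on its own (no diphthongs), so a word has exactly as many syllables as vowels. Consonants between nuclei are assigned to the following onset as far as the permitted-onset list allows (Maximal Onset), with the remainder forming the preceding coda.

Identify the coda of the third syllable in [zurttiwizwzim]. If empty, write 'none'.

The vowels are u, i, i, i — 4 nuclei, so 4 syllables.
/u…i/ gap (V1→V2): /rtt/ — longest licit onset from the right is /t/, leaving /rt/ as coda.
/i…i/ gap (V2→V3): just /w/ — single C goes to the following onset.
/i…i/ gap (V3→V4): /zwz/; trying suffixes from longest down, /z/ is the first permitted one, so coda /zw/ | onset /z/.
Putting it together: zurt.ti.wizw.zim.
Syllable 3 is /wizw/: onset /w/, nucleus /i/, coda /zw/.

zw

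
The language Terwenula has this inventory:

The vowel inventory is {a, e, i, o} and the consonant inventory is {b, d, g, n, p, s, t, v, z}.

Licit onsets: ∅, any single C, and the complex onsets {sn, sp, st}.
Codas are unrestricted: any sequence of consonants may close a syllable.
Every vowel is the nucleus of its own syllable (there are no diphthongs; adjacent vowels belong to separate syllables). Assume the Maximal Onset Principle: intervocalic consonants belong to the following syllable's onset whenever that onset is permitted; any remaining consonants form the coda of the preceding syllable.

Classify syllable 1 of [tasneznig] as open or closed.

Vowels present: a, e, i; each is a nucleus, giving 3 syllables.
σ1/σ2 boundary: cluster /sn/ — /sn/ is itself a permitted onset, so the whole cluster goes right; preceding coda = ∅.
σ2/σ3 boundary: cluster /zn/ — the longest permitted-onset suffix is /n/; onset = /n/, preceding coda = /z/.
Putting it together: ta.snez.nig.
Syllable 1 is /ta/; it ends in its nucleus with no coda, so it is open.

open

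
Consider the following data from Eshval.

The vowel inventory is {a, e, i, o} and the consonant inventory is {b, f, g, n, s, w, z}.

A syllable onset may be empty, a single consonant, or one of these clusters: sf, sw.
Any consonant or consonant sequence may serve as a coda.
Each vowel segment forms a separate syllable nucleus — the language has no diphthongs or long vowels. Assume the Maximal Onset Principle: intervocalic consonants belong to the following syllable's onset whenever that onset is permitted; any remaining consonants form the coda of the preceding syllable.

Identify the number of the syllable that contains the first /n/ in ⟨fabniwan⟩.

The vowels are a, i, a — 3 nuclei, so 3 syllables.
σ1/σ2 boundary: /bn/ splits as /b/ + /n/ (/n/ is the longest suffix that is a licit onset).
σ2/σ3 boundary: /w/ → onset of the next syllable (single consonants are always licit onsets).
Result: fab.ni.wan.
The first /n/ is in the onset of syllable 2 (/ni/).

2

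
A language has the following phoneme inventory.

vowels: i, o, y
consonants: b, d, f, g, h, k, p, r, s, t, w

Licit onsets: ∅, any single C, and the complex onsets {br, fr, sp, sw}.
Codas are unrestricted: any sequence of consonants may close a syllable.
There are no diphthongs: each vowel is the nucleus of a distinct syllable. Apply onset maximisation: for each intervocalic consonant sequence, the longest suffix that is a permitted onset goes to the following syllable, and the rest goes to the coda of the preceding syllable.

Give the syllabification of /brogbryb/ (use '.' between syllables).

brog.bryb

The vowels are o, y — 2 nuclei, so 2 syllables.
σ1/σ2 boundary: /gbr/ splits as /g/ + /br/ (/br/ is the longest suffix that is a licit onset).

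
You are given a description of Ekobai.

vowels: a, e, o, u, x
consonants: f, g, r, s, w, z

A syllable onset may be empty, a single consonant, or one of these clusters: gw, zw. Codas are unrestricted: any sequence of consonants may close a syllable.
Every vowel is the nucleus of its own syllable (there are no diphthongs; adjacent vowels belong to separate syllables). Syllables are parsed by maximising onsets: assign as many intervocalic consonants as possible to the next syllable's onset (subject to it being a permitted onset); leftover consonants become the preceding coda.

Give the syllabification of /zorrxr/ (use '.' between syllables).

zor.rxr

Vowels present: o, x; each is a nucleus, giving 2 syllables.
Between /o/ (V1) and /x/ (V2): /rr/ — longest licit onset from the right is /r/, leaving /r/ as coda.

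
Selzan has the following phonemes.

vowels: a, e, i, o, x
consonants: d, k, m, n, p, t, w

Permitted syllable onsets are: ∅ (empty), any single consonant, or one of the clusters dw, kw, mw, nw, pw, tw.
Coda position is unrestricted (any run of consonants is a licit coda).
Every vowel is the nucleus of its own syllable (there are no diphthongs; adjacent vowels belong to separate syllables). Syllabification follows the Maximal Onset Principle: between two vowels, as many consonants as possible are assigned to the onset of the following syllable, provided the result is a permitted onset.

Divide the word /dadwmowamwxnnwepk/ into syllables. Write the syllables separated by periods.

Vowels present: a, o, a, x, e; each is a nucleus, giving 5 syllables.
V1 /a/ – V2 /o/: /dwm/ splits as /dw/ + /m/ (/m/ is the longest suffix that is a licit onset).
V2 /o/ – V3 /a/: /w/ is a single consonant, so it becomes the next onset.
V3 /a/ – V4 /x/: cluster /mw/ — /mw/ is itself a permitted onset, so the whole cluster goes right; preceding coda = ∅.
V4 /x/ – V5 /e/: cluster /nnw/ — the longest permitted-onset suffix is /nw/; onset = /nw/, preceding coda = /n/.

dadw.mo.wa.mwxn.nwepk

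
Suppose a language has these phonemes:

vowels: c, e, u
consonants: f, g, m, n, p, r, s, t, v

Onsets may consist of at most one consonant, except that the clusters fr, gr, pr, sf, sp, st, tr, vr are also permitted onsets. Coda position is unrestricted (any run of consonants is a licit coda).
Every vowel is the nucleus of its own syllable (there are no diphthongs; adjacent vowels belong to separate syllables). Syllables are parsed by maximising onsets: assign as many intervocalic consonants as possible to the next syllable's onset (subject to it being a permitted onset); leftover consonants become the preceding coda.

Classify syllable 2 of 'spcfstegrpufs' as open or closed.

closed

Nuclei (vowels): c, e, u → 3 syllables.
σ1/σ2 boundary: cluster /fst/ — the longest permitted-onset suffix is /st/; onset = /st/, preceding coda = /f/.
σ2/σ3 boundary: /grp/ splits as /gr/ + /p/ (/p/ is the longest suffix that is a licit onset).
Result: spcf.stegr.pufs.
Syllable 2 is /stegr/ with coda /gr/, so it is closed.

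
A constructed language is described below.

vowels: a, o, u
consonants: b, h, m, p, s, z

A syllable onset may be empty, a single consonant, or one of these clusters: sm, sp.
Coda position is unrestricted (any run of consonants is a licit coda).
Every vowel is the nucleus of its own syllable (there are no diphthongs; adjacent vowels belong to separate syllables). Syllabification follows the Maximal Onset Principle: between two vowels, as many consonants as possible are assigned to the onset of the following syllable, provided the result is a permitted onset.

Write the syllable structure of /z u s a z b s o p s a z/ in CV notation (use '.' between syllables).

CV.CVCC.CVC.CVC

The vowels are u, a, o, a — 4 nuclei, so 4 syllables.
/u…a/ gap (V1→V2): just /s/ — single C goes to the following onset.
/a…o/ gap (V2→V3): cluster /zbs/ — the longest permitted-onset suffix is /s/; onset = /s/, preceding coda = /zb/.
/o…a/ gap (V3→V4): /ps/; trying suffixes from longest down, /s/ is the first permitted one, so coda /p/ | onset /s/.
Putting it together: zu.sazb.sop.saz.
Mapping each syllable to C/V: /zu/ → CV, /sazb/ → CVCC, /sop/ → CVC, /saz/ → CVC.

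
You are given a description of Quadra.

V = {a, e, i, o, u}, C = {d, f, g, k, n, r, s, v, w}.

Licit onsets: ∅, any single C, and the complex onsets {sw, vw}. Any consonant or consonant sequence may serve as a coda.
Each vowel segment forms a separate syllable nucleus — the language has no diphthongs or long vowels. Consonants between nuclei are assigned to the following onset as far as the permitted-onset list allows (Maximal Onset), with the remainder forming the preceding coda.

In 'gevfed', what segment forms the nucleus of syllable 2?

The vowels are e, e — 2 nuclei, so 2 syllables.
The second nucleus (vowel 2 from the left) is /e/.

e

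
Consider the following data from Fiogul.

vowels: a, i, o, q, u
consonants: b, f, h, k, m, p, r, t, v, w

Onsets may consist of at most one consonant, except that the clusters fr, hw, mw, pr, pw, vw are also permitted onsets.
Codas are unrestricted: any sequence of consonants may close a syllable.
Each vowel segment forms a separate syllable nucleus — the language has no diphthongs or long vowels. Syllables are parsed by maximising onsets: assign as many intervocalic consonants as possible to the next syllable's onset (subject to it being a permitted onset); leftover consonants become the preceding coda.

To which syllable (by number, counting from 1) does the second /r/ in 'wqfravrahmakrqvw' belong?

Vowels present: q, a, a, a, q; each is a nucleus, giving 5 syllables.
V1 /q/ – V2 /a/: /fr/ — entire cluster is a permitted onset → onset /fr/, coda ∅.
V2 /a/ – V3 /a/: cluster /vr/ — the longest permitted-onset suffix is /r/; onset = /r/, preceding coda = /v/.
V3 /a/ – V4 /a/: cluster /hm/ — the longest permitted-onset suffix is /m/; onset = /m/, preceding coda = /h/.
V4 /a/ – V5 /q/: /kr/ — longest licit onset from the right is /r/, leaving /k/ as coda.
Syllabification: wq.frav.rah.mak.rqvw.
The second /r/ is in the onset of syllable 3 (/rah/).

3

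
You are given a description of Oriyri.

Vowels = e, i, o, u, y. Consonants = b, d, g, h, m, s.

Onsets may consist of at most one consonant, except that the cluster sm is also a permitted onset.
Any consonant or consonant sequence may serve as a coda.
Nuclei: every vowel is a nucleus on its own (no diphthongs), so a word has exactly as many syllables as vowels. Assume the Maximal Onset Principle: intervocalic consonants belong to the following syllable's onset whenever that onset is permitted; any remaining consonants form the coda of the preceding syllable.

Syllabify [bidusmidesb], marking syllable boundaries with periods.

Nuclei (vowels): i, u, i, e → 4 syllables.
V1 /i/ – V2 /u/: just /d/ — single C goes to the following onset.
V2 /u/ – V3 /i/: /sm/ is a licit onset in full, so it all attaches to the next syllable.
V3 /i/ – V4 /e/: just /d/ — single C goes to the following onset.

bi.du.smi.desb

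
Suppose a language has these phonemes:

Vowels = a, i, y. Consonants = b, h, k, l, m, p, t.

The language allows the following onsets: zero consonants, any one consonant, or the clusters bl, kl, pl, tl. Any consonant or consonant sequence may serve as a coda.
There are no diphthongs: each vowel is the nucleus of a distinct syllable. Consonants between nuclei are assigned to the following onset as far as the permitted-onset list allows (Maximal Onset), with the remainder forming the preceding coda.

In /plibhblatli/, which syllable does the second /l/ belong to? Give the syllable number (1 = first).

Vowels present: i, a, i; each is a nucleus, giving 3 syllables.
V1 /i/ – V2 /a/: /bhbl/ splits as /bh/ + /bl/ (/bl/ is the longest suffix that is a licit onset).
V2 /a/ – V3 /i/: /tl/ — entire cluster is a permitted onset → onset /tl/, coda ∅.
Syllabification: plibh.bla.tli.
The second /l/ is in the onset of syllable 2 (/bla/).

2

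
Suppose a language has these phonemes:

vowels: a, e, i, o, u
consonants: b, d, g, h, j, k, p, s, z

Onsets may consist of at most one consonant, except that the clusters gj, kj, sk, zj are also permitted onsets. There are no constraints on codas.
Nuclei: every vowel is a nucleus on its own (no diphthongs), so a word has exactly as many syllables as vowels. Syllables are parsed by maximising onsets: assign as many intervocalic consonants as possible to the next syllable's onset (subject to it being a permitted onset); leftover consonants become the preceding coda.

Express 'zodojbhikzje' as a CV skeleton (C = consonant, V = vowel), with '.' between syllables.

CV.CVCC.CVC.CCV

The vowels are o, o, i, e — 4 nuclei, so 4 syllables.
σ1/σ2 boundary: /d/ is a single consonant, so it becomes the next onset.
σ2/σ3 boundary: /jbh/ — longest licit onset from the right is /h/, leaving /jb/ as coda.
σ3/σ4 boundary: /kzj/ splits as /k/ + /zj/ (/zj/ is the longest suffix that is a licit onset).
So the parse is zo.dojb.hik.zje.
Mapping each syllable to C/V: /zo/ → CV, /dojb/ → CVCC, /hik/ → CVC, /zje/ → CCV.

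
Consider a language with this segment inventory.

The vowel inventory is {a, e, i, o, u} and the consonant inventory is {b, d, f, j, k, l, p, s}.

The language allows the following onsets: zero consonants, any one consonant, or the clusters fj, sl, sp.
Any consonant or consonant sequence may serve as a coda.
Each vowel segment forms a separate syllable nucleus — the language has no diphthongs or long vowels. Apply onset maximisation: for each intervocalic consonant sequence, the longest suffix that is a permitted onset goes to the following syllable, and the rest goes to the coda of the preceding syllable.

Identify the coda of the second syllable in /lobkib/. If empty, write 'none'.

b

Vowels present: o, i; each is a nucleus, giving 2 syllables.
V1 /o/ – V2 /i/: /bk/ — longest licit onset from the right is /k/, leaving /b/ as coda.
Result: lob.kib.
Syllable 2 is /kib/: onset /k/, nucleus /i/, coda /b/.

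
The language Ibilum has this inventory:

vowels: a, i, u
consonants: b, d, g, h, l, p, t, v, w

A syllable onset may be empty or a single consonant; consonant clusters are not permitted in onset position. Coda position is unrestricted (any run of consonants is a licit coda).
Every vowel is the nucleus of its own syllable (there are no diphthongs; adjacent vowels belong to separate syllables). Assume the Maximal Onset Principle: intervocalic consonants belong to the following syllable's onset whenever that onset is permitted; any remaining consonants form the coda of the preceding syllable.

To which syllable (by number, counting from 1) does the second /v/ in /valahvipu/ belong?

Vowels present: a, a, i, u; each is a nucleus, giving 4 syllables.
/a…a/ gap (V1→V2): just /l/ — single C goes to the following onset.
/a…i/ gap (V2→V3): /hv/ splits as /h/ + /v/ (/v/ is the longest suffix that is a licit onset).
/i…u/ gap (V3→V4): /p/ → onset of the next syllable (single consonants are always licit onsets).
Result: va.lah.vi.pu.
The second /v/ is in the onset of syllable 3 (/vi/).

3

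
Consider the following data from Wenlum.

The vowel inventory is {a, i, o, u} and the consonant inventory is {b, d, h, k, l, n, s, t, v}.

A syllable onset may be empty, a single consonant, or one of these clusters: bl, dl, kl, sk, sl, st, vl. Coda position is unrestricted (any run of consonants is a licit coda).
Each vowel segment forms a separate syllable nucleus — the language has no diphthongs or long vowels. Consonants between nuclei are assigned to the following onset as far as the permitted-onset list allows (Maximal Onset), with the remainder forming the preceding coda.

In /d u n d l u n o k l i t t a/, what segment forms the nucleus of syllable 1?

u

Vowels present: u, u, o, i, a; each is a nucleus, giving 5 syllables.
The first nucleus (vowel 1 from the left) is /u/.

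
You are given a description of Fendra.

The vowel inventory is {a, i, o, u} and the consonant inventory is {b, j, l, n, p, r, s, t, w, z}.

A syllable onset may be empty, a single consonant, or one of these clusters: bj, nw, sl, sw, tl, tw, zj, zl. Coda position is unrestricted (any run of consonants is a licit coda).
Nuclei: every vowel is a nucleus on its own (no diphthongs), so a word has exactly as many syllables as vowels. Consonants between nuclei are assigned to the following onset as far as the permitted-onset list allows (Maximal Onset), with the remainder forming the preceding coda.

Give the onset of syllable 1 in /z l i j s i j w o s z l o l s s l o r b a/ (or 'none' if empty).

zl

The vowels are i, i, o, o, o, a — 6 nuclei, so 6 syllables.
/i…i/ gap (V1→V2): /js/ splits as /j/ + /s/ (/s/ is the longest suffix that is a licit onset).
/i…o/ gap (V2→V3): /jw/; trying suffixes from longest down, /w/ is the first permitted one, so coda /j/ | onset /w/.
/o…o/ gap (V3→V4): /szl/ splits as /s/ + /zl/ (/zl/ is the longest suffix that is a licit onset).
/o…o/ gap (V4→V5): /lssl/; trying suffixes from longest down, /sl/ is the first permitted one, so coda /ls/ | onset /sl/.
/o…a/ gap (V5→V6): /rb/ — longest licit onset from the right is /b/, leaving /r/ as coda.
So the parse is zlij.sij.wos.zlols.slor.ba.
Syllable 1 is /zlij/: onset /zl/, nucleus /i/, coda /j/.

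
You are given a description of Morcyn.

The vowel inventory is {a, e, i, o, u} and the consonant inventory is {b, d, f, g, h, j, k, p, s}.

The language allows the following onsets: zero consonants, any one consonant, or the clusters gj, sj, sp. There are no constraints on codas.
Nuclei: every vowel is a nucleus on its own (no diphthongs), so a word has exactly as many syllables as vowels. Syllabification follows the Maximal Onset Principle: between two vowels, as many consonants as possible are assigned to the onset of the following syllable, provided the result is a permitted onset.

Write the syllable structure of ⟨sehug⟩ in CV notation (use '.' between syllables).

CV.CVC

Vowels present: e, u; each is a nucleus, giving 2 syllables.
/e…u/ gap (V1→V2): /h/ → onset of the next syllable (single consonants are always licit onsets).
Result: se.hug.
Mapping each syllable to C/V: /se/ → CV, /hug/ → CVC.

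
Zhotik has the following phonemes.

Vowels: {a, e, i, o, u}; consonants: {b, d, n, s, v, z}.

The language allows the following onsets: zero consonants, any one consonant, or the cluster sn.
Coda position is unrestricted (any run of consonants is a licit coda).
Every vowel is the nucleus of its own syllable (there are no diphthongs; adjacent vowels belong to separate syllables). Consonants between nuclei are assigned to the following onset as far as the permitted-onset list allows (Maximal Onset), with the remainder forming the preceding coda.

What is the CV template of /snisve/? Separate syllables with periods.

The vowels are i, e — 2 nuclei, so 2 syllables.
/i…e/ gap (V1→V2): /sv/ — longest licit onset from the right is /v/, leaving /s/ as coda.
Putting it together: snis.ve.
Mapping each syllable to C/V: /snis/ → CCVC, /ve/ → CV.

CCVC.CV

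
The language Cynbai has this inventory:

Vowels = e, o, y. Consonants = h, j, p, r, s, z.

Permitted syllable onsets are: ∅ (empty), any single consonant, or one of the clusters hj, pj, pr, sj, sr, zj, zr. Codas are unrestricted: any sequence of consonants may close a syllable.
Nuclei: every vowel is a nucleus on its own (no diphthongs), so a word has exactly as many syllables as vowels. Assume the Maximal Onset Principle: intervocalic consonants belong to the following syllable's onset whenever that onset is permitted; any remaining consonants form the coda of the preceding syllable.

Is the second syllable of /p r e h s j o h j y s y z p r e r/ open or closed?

open

Vowels present: e, o, y, y, e; each is a nucleus, giving 5 syllables.
V1 /e/ – V2 /o/: /hsj/; trying suffixes from longest down, /sj/ is the first permitted one, so coda /h/ | onset /sj/.
V2 /o/ – V3 /y/: /hj/ — entire cluster is a permitted onset → onset /hj/, coda ∅.
V3 /y/ – V4 /y/: /s/ is a single consonant, so it becomes the next onset.
V4 /y/ – V5 /e/: /zpr/ splits as /z/ + /pr/ (/pr/ is the longest suffix that is a licit onset).
Putting it together: preh.sjo.hjy.syz.prer.
Syllable 2 is /sjo/; it ends in its nucleus with no coda, so it is open.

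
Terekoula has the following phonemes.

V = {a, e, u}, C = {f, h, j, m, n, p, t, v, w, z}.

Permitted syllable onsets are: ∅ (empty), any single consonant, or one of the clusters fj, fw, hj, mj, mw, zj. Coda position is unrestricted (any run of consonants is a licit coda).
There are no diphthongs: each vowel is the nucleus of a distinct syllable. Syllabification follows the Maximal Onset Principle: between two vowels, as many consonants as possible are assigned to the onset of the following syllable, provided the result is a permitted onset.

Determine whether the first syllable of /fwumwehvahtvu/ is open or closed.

open

The vowels are u, e, a, u — 4 nuclei, so 4 syllables.
σ1/σ2 boundary: cluster /mw/ — /mw/ is itself a permitted onset, so the whole cluster goes right; preceding coda = ∅.
σ2/σ3 boundary: /hv/; trying suffixes from longest down, /v/ is the first permitted one, so coda /h/ | onset /v/.
σ3/σ4 boundary: cluster /htv/ — the longest permitted-onset suffix is /v/; onset = /v/, preceding coda = /ht/.
So the parse is fwu.mweh.vaht.vu.
Syllable 1 is /fwu/; it ends in its nucleus with no coda, so it is open.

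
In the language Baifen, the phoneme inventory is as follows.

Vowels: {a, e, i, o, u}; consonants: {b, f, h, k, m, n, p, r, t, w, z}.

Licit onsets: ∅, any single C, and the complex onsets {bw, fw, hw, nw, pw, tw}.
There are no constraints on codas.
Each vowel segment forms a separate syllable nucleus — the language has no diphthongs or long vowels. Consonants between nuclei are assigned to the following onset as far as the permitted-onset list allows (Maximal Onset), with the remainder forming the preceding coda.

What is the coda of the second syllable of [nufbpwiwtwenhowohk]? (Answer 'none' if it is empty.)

w

The vowels are u, i, e, o, o — 5 nuclei, so 5 syllables.
V1 /u/ – V2 /i/: /fbpw/; trying suffixes from longest down, /pw/ is the first permitted one, so coda /fb/ | onset /pw/.
V2 /i/ – V3 /e/: cluster /wtw/ — the longest permitted-onset suffix is /tw/; onset = /tw/, preceding coda = /w/.
V3 /e/ – V4 /o/: /nh/ splits as /n/ + /h/ (/h/ is the longest suffix that is a licit onset).
V4 /o/ – V5 /o/: /w/ → onset of the next syllable (single consonants are always licit onsets).
Putting it together: nufb.pwiw.twen.ho.wohk.
Syllable 2 is /pwiw/: onset /pw/, nucleus /i/, coda /w/.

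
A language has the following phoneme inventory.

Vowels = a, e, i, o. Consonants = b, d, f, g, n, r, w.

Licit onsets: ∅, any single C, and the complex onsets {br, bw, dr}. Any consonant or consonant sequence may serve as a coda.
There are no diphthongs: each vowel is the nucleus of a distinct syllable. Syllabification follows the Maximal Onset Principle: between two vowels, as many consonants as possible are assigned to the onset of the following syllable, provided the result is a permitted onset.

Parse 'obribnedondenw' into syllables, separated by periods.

The vowels are o, i, e, o, e — 5 nuclei, so 5 syllables.
Between /o/ (V1) and /i/ (V2): cluster /br/ — /br/ is itself a permitted onset, so the whole cluster goes right; preceding coda = ∅.
Between /i/ (V2) and /e/ (V3): /bn/ — longest licit onset from the right is /n/, leaving /b/ as coda.
Between /e/ (V3) and /o/ (V4): /d/ → onset of the next syllable (single consonants are always licit onsets).
Between /o/ (V4) and /e/ (V5): /nd/ splits as /n/ + /d/ (/d/ is the longest suffix that is a licit onset).

o.brib.ne.don.denw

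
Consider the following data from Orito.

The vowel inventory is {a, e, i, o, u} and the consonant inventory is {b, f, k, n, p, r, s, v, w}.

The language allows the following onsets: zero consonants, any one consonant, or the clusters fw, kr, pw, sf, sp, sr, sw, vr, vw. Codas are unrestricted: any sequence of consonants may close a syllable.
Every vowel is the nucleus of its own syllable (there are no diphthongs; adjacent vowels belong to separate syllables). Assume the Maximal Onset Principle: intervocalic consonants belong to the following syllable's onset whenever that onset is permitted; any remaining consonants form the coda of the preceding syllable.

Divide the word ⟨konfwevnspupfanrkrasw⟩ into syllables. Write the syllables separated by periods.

Nuclei (vowels): o, e, u, a, a → 5 syllables.
Between /o/ (V1) and /e/ (V2): cluster /nfw/ — the longest permitted-onset suffix is /fw/; onset = /fw/, preceding coda = /n/.
Between /e/ (V2) and /u/ (V3): /vnsp/ splits as /vn/ + /sp/ (/sp/ is the longest suffix that is a licit onset).
Between /u/ (V3) and /a/ (V4): /pf/; trying suffixes from longest down, /f/ is the first permitted one, so coda /p/ | onset /f/.
Between /a/ (V4) and /a/ (V5): /nrkr/; trying suffixes from longest down, /kr/ is the first permitted one, so coda /nr/ | onset /kr/.

kon.fwevn.spup.fanr.krasw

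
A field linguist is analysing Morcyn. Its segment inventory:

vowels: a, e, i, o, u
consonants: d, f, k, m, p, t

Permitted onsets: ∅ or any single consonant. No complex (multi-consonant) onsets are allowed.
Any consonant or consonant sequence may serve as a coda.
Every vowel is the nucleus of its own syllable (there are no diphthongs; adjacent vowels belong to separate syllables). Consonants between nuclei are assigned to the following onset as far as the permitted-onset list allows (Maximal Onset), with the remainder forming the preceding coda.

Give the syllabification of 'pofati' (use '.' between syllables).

The vowels are o, a, i — 3 nuclei, so 3 syllables.
σ1/σ2 boundary: /f/ is a single consonant, so it becomes the next onset.
σ2/σ3 boundary: /t/ is a single consonant, so it becomes the next onset.

po.fa.ti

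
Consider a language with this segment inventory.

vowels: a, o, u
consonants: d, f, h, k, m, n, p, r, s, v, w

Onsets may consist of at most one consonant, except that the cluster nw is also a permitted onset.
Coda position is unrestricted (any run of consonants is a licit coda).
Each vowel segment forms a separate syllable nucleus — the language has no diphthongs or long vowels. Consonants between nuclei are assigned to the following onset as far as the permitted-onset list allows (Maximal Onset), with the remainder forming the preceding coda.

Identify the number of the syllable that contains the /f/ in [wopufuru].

3

Nuclei (vowels): o, u, u, u → 4 syllables.
σ1/σ2 boundary: just /p/ — single C goes to the following onset.
σ2/σ3 boundary: /f/ is a single consonant, so it becomes the next onset.
σ3/σ4 boundary: /r/ → onset of the next syllable (single consonants are always licit onsets).
Result: wo.pu.fu.ru.
The /f/ is in the onset of syllable 3 (/fu/).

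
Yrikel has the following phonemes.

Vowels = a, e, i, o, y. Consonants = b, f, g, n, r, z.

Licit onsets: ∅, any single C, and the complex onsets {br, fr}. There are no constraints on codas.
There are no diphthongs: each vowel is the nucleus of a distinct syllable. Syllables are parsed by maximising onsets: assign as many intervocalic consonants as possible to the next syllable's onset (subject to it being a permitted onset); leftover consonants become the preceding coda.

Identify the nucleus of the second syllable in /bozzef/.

Nuclei (vowels): o, e → 2 syllables.
The second nucleus (vowel 2 from the left) is /e/.

e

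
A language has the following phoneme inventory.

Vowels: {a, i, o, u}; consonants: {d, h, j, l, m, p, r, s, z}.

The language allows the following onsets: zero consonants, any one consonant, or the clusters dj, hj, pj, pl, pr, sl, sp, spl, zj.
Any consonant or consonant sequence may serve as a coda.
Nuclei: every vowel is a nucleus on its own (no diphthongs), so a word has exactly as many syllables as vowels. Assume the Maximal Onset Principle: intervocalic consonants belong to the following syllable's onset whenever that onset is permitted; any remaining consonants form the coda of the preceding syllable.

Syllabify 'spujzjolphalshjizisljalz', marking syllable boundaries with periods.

spuj.zjolp.hals.hji.zisl.jalz

Vowels present: u, o, a, i, i, a; each is a nucleus, giving 6 syllables.
V1 /u/ – V2 /o/: /jzj/ — longest licit onset from the right is /zj/, leaving /j/ as coda.
V2 /o/ – V3 /a/: /lph/; trying suffixes from longest down, /h/ is the first permitted one, so coda /lp/ | onset /h/.
V3 /a/ – V4 /i/: cluster /lshj/ — the longest permitted-onset suffix is /hj/; onset = /hj/, preceding coda = /ls/.
V4 /i/ – V5 /i/: /z/ → onset of the next syllable (single consonants are always licit onsets).
V5 /i/ – V6 /a/: /slj/; trying suffixes from longest down, /j/ is the first permitted one, so coda /sl/ | onset /j/.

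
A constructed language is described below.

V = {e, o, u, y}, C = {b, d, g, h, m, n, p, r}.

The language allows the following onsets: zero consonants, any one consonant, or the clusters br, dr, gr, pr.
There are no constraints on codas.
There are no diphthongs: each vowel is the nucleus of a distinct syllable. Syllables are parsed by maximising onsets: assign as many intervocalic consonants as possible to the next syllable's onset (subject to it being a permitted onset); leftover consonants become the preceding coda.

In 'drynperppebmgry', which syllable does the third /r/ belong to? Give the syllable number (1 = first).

Vowels present: y, e, e, y; each is a nucleus, giving 4 syllables.
V1 /y/ – V2 /e/: cluster /np/ — the longest permitted-onset suffix is /p/; onset = /p/, preceding coda = /n/.
V2 /e/ – V3 /e/: cluster /rpp/ — the longest permitted-onset suffix is /p/; onset = /p/, preceding coda = /rp/.
V3 /e/ – V4 /y/: /bmgr/ — longest licit onset from the right is /gr/, leaving /bm/ as coda.
Syllabification: dryn.perp.pebm.gry.
The third /r/ is in the onset of syllable 4 (/gry/).

4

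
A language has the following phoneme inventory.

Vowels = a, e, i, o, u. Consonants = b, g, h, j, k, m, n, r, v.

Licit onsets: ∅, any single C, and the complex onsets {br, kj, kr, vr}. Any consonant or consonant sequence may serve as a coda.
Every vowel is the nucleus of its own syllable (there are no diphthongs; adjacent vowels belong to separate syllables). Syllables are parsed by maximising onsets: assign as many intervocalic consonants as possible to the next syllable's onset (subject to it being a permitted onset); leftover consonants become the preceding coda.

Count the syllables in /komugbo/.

3

The vowels are o, u, o — 3 nuclei, so 3 syllables.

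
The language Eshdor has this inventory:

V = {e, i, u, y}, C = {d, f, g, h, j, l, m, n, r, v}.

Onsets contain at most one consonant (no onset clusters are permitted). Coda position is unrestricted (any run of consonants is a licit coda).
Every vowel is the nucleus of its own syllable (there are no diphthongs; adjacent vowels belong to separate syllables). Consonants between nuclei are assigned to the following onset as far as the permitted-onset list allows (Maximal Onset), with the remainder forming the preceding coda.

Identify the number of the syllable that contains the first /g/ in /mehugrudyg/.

Vowels present: e, u, u, y; each is a nucleus, giving 4 syllables.
σ1/σ2 boundary: /h/ → onset of the next syllable (single consonants are always licit onsets).
σ2/σ3 boundary: /gr/ splits as /g/ + /r/ (/r/ is the longest suffix that is a licit onset).
σ3/σ4 boundary: /d/ is a single consonant, so it becomes the next onset.
Putting it together: me.hug.ru.dyg.
The first /g/ is in the coda of syllable 2 (/hug/).

2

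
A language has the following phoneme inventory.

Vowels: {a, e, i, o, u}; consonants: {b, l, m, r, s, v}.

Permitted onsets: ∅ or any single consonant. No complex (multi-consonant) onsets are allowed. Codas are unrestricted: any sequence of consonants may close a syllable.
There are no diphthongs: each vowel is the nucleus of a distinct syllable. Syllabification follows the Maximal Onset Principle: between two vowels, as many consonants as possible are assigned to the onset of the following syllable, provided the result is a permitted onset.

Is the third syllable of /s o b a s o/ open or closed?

open

Nuclei (vowels): o, a, o → 3 syllables.
σ1/σ2 boundary: just /b/ — single C goes to the following onset.
σ2/σ3 boundary: just /s/ — single C goes to the following onset.
Syllabification: so.ba.so.
Syllable 3 is /so/; it ends in its nucleus with no coda, so it is open.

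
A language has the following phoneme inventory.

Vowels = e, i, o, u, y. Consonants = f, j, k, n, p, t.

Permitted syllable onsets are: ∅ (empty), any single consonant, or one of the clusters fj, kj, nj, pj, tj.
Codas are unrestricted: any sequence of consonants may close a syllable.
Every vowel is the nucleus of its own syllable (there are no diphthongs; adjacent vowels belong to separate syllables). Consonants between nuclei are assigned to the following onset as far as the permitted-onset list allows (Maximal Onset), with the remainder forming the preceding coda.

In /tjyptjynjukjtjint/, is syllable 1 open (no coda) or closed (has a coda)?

closed

Nuclei (vowels): y, y, u, i → 4 syllables.
/y…y/ gap (V1→V2): cluster /ptj/ — the longest permitted-onset suffix is /tj/; onset = /tj/, preceding coda = /p/.
/y…u/ gap (V2→V3): /nj/ is a licit onset in full, so it all attaches to the next syllable.
/u…i/ gap (V3→V4): /kjtj/ — longest licit onset from the right is /tj/, leaving /kj/ as coda.
Syllabification: tjyp.tjy.njukj.tjint.
Syllable 1 is /tjyp/ with coda /p/, so it is closed.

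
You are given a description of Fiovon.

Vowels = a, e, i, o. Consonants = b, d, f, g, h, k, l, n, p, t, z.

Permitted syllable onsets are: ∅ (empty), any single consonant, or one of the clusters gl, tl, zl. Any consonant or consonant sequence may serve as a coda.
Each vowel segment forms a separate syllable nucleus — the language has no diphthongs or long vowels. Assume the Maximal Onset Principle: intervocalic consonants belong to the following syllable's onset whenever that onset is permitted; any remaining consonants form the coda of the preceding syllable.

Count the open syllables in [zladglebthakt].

0

Vowels present: a, e, a; each is a nucleus, giving 3 syllables.
/a…e/ gap (V1→V2): /dgl/ — longest licit onset from the right is /gl/, leaving /d/ as coda.
/e…a/ gap (V2→V3): /bth/ splits as /bt/ + /h/ (/h/ is the longest suffix that is a licit onset).
Result: zlad.glebt.hakt.
Classifying each syllable: /zlad/ (closed), /glebt/ (closed), /hakt/ (closed).
Open syllables: 0.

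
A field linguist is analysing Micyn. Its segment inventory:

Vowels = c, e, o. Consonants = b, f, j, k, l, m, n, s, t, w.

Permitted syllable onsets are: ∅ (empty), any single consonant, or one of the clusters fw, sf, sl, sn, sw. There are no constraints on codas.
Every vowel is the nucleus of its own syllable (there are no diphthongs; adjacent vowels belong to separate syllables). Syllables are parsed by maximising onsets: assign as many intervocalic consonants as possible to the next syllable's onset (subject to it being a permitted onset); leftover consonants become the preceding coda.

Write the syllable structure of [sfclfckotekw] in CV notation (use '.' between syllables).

Nuclei (vowels): c, c, o, e → 4 syllables.
V1 /c/ – V2 /c/: /lf/; trying suffixes from longest down, /f/ is the first permitted one, so coda /l/ | onset /f/.
V2 /c/ – V3 /o/: /k/ is a single consonant, so it becomes the next onset.
V3 /o/ – V4 /e/: /t/ → onset of the next syllable (single consonants are always licit onsets).
Putting it together: sfcl.fc.ko.tekw.
Mapping each syllable to C/V: /sfcl/ → CCVC, /fc/ → CV, /ko/ → CV, /tekw/ → CVCC.

CCVC.CV.CV.CVCC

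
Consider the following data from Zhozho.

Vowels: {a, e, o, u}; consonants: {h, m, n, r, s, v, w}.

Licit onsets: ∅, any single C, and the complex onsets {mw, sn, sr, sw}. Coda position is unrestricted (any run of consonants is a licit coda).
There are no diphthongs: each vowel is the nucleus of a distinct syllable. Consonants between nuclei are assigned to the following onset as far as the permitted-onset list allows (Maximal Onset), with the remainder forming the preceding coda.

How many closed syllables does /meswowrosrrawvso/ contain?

3

Vowels present: e, o, o, a, o; each is a nucleus, giving 5 syllables.
V1 /e/ – V2 /o/: cluster /sw/ — /sw/ is itself a permitted onset, so the whole cluster goes right; preceding coda = ∅.
V2 /o/ – V3 /o/: /wr/ splits as /w/ + /r/ (/r/ is the longest suffix that is a licit onset).
V3 /o/ – V4 /a/: /srr/; trying suffixes from longest down, /r/ is the first permitted one, so coda /sr/ | onset /r/.
V4 /a/ – V5 /o/: /wvs/ splits as /wv/ + /s/ (/s/ is the longest suffix that is a licit onset).
Result: me.swow.rosr.rawv.so.
Classifying each syllable: /me/ (open), /swow/ (closed), /rosr/ (closed), /rawv/ (closed), /so/ (open).
Closed syllables: 3.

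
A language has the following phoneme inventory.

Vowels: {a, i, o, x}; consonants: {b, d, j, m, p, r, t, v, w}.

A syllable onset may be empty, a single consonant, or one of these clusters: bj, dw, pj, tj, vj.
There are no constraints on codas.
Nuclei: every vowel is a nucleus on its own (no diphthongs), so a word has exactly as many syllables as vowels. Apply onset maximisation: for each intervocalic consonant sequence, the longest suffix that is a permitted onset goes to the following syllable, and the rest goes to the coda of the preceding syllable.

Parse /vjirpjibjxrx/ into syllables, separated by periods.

vjir.pji.bjx.rx

The vowels are i, i, x, x — 4 nuclei, so 4 syllables.
Between /i/ (V1) and /i/ (V2): /rpj/ splits as /r/ + /pj/ (/pj/ is the longest suffix that is a licit onset).
Between /i/ (V2) and /x/ (V3): cluster /bj/ — /bj/ is itself a permitted onset, so the whole cluster goes right; preceding coda = ∅.
Between /x/ (V3) and /x/ (V4): /r/ → onset of the next syllable (single consonants are always licit onsets).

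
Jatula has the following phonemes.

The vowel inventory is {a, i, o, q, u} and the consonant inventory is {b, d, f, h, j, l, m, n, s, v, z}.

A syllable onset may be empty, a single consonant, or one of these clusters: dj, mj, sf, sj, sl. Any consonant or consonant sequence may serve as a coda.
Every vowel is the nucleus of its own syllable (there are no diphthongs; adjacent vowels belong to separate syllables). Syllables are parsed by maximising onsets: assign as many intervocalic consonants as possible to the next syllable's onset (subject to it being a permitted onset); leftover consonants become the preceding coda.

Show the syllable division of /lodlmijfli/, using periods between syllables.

lodl.mijf.li

Vowels present: o, i, i; each is a nucleus, giving 3 syllables.
Between /o/ (V1) and /i/ (V2): /dlm/; trying suffixes from longest down, /m/ is the first permitted one, so coda /dl/ | onset /m/.
Between /i/ (V2) and /i/ (V3): /jfl/ — longest licit onset from the right is /l/, leaving /jf/ as coda.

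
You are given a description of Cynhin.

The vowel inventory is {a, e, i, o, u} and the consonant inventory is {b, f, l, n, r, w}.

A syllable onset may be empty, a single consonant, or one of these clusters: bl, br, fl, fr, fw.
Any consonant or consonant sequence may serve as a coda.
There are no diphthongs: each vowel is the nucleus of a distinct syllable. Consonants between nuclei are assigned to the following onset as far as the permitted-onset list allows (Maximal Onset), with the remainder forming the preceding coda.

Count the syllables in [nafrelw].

Nuclei (vowels): a, e → 2 syllables.

2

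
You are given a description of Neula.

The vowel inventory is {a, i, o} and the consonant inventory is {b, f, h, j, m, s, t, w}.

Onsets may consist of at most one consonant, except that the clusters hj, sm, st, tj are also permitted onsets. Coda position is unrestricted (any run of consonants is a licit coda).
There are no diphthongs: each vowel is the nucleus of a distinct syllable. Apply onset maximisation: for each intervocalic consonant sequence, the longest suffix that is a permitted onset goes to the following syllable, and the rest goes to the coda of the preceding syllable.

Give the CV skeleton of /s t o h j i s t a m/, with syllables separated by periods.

The vowels are o, i, a — 3 nuclei, so 3 syllables.
V1 /o/ – V2 /i/: /hj/ — entire cluster is a permitted onset → onset /hj/, coda ∅.
V2 /i/ – V3 /a/: /st/ is a licit onset in full, so it all attaches to the next syllable.
So the parse is sto.hji.stam.
Mapping each syllable to C/V: /sto/ → CCV, /hji/ → CCV, /stam/ → CCVC.

CCV.CCV.CCVC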